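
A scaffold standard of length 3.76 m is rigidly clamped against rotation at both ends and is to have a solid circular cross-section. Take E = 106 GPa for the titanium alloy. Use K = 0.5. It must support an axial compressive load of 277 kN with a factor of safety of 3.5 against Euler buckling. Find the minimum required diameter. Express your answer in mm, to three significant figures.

d ≈ 90.4 mm

Required P_cr = n·P = 3.5 × 277 = 969.5 kN
L_e = K·L = 0.5 × 3.76 = 1.880 m
Required I = P_cr·L_e²/(π²E) = 9.695×10^5 × 1.880² / (π² × 1.06×10^11) = 3.275×10^-6 m⁴
I_req = 3.275×10^6 mm⁴
Solid circle: I = πd⁴/64  ⇒  d = (64I/π)^(1/4) = (64×3.275×10^6/π)^(1/4) = 90.4 mm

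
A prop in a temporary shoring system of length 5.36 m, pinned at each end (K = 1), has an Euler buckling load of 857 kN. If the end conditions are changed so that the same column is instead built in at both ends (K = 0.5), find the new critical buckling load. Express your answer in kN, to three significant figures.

P_cr ≈ 3430 kN

P_cr ∝ 1/K², so P_cr,new = P_cr,old × (K_old/K_new)² = 857 × (1/0.5)²
= 857 × 4.000 = 3430 kN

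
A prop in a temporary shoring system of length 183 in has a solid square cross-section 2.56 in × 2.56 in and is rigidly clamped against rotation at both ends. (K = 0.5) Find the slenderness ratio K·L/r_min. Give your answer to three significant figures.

For a square r = a/√12 = 2.56/√12 = 0.7390 in
L_e = K·L = 0.5 × 183 = 91.50 in
λ = L_e / r_min = 91.500 / 0.7390 = 124

λ ≈ 124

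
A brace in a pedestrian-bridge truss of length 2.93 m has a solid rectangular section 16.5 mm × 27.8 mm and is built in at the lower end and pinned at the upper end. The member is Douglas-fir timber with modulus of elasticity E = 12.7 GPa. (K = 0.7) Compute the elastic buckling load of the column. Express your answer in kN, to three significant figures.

P_cr ≈ 0.310 kN

Buckling occurs about the weak axis: I_min = h·b³/12 with b = 16.5 mm (the shorter side).
I_min = 27.8×16.5³/12 = 1.041×10^4 mm⁴
I = 1.041×10^4 mm⁴ = 1.041×10^-8 m⁴
Effective length L_e = K·L = 0.7 × 2.93 = 2.051 m
P_cr = π²EI / L_e² = π² × 12.7×10⁹ × 1.041×10^-8 / 2.051² = 310.1 N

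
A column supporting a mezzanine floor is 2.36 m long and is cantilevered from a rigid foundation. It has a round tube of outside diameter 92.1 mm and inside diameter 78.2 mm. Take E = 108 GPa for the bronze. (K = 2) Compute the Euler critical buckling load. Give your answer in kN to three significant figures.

P_cr ≈ 81.2 kN

d_o = 92.1 mm, d_i = 78.2 mm
I = π(d_o⁴ − d_i⁴)/64 = π(92.1⁴ − 78.20⁴)/64 = 1.696×10^6 mm⁴
I = 1.696×10^6 mm⁴ = 1.696×10^-6 m⁴
Effective length L_e = K·L = 2 × 2.36 = 4.720 m
P_cr = π²EI / L_e² = π² × 108×10⁹ × 1.696×10^-6 / 4.720² = 8.116×10^4 N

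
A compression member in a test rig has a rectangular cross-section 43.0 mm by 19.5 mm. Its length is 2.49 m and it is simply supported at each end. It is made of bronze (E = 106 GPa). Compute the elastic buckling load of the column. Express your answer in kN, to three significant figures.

Buckling occurs about the weak axis: I_min = h·b³/12 with b = 19.5 mm (the shorter side).
I_min = 43.0×19.5³/12 = 2.657×10^4 mm⁴
I = 2.657×10^4 mm⁴ = 2.657×10^-8 m⁴
Effective length L_e = K·L = 1 × 2.49 = 2.490 m
P_cr = π²EI / L_e² = π² × 106×10⁹ × 2.657×10^-8 / 2.490² = 4.483×10^3 N

P_cr ≈ 4.48 kN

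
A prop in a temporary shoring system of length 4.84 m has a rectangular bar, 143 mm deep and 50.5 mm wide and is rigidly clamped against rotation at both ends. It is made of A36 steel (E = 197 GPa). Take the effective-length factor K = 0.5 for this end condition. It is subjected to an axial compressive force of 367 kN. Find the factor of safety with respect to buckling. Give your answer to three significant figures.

n ≈ 1.39

Buckling occurs about the weak axis: I_min = h·b³/12 with b = 50.5 mm (the shorter side).
I_min = 143×50.5³/12 = 1.535×10^6 mm⁴
I = 1.535×10^6 mm⁴ = 1.535×10^-6 m⁴
Effective length L_e = K·L = 0.5 × 4.84 = 2.420 m
P_cr = π²EI / L_e² = π² × 197×10⁹ × 1.535×10^-6 / 2.420² = 5.095×10^5 N
Factor of safety n = P_cr / P = 509.52 / 367 = 1.39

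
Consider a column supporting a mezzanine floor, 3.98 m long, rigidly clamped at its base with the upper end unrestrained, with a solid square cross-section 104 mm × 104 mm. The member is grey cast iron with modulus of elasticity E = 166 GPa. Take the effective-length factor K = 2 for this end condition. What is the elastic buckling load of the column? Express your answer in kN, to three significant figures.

P_cr ≈ 252 kN

I = a⁴/12 = 104⁴/12 = 9.749×10^6 mm⁴
I = 9.749×10^6 mm⁴ = 9.749×10^-6 m⁴
Effective length L_e = K·L = 2 × 3.98 = 7.960 m
P_cr = π²EI / L_e² = π² × 166×10⁹ × 9.749×10^-6 / 7.960² = 2.521×10^5 N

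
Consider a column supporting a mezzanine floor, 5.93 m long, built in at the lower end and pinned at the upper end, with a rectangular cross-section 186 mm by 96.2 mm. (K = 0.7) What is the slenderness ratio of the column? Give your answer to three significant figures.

λ ≈ 149

For a rectangle r_min = b/√12 = 96.2/√12 = 27.77 mm
L_e = K·L = 0.7 × 5.93 m = 4.151 m = 4151.0 mm
λ = L_e / r_min = 4151.0 / 27.77 = 149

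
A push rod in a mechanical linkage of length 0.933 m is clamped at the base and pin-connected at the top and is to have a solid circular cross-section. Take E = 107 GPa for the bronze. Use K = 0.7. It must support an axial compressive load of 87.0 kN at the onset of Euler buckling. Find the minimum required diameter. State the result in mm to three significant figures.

d ≈ 29.1 mm

L_e = K·L = 0.7 × 0.933 = 0.6531 m
Required I = P_cr·L_e²/(π²E) = 8.700×10^4 × 0.6531² / (π² × 1.07×10^11) = 3.514×10^-8 m⁴
I_req = 3.514×10^4 mm⁴
Solid circle: I = πd⁴/64  ⇒  d = (64I/π)^(1/4) = (64×3.514×10^4/π)^(1/4) = 29.1 mm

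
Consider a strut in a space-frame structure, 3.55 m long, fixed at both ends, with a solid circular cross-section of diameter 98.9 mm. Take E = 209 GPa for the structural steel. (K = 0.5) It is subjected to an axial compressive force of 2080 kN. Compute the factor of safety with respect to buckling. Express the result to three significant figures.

I = πd⁴/64 = π×98.9⁴/64 = 4.696×10^6 mm⁴
I = 4.696×10^6 mm⁴ = 4.696×10^-6 m⁴
Effective length L_e = K·L = 0.5 × 3.55 = 1.775 m
P_cr = π²EI / L_e² = π² × 209×10⁹ × 4.696×10^-6 / 1.775² = 3.075×10^6 N
Factor of safety n = P_cr / P = 3074.7 / 2080 = 1.48

n ≈ 1.48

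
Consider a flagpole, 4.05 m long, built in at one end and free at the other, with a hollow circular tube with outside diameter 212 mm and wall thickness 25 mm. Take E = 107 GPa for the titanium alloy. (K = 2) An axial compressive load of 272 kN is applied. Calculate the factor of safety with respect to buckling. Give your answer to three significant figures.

Inner diameter d_i = 212 − 2×25 = 162.0 mm
I = π(d_o⁴ − d_i⁴)/64 = π(212⁴ − 162.0⁴)/64 = 6.535×10^7 mm⁴
I = 6.535×10^7 mm⁴ = 6.535×10^-5 m⁴
Effective length L_e = K·L = 2 × 4.05 = 8.100 m
P_cr = π²EI / L_e² = π² × 107×10⁹ × 6.535×10^-5 / 8.100² = 1.052×10^6 N
Factor of safety n = P_cr / P = 1051.8 / 272 = 3.87

n ≈ 3.87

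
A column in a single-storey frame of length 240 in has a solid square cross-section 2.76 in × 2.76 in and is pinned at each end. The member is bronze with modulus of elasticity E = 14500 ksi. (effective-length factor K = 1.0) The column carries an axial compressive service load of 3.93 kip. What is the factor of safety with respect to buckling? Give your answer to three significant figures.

I = a⁴/12 = 2.76⁴/12 = 4.836 in⁴
Effective length L_e = K·L = 1 × 240 = 240.0 in
P_cr = π²EI / L_e² = π² × 14500×10³ × 4.836 / 240.0² = 1.201×10^4 lb
Factor of safety n = P_cr / P = 12.014 / 3.93 = 3.06

n ≈ 3.06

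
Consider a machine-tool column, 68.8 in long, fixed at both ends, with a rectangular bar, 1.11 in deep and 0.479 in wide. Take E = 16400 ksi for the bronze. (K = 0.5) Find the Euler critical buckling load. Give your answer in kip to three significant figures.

Buckling occurs about the weak axis: I_min = h·b³/12 with b = 0.479 in (the shorter side).
I_min = 1.11×0.479³/12 = 1.017×10^-2 in⁴
Effective length L_e = K·L = 0.5 × 68.8 = 34.40 in
P_cr = π²EI / L_e² = π² × 16400×10³ × 1.017×10^-2 / 34.40² = 1.391×10^3 lb

P_cr ≈ 1.39 kip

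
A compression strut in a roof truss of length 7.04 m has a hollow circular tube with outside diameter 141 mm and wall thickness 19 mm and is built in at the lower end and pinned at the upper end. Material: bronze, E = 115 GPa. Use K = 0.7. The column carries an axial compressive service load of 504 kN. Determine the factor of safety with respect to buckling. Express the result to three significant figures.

Inner diameter d_i = 141 − 2×19 = 103.0 mm
I = π(d_o⁴ − d_i⁴)/64 = π(141⁴ − 103.0⁴)/64 = 1.388×10^7 mm⁴
I = 1.388×10^7 mm⁴ = 1.388×10^-5 m⁴
Effective length L_e = K·L = 0.7 × 7.04 = 4.928 m
P_cr = π²EI / L_e² = π² × 115×10⁹ × 1.388×10^-5 / 4.928² = 6.486×10^5 N
Factor of safety n = P_cr / P = 648.57 / 504 = 1.29

n ≈ 1.29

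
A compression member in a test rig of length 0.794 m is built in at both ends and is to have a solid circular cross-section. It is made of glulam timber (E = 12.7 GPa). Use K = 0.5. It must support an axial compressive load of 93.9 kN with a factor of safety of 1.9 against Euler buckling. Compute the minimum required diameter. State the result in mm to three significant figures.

Required P_cr = n·P = 1.9 × 93.9 = 178.4 kN
L_e = K·L = 0.5 × 0.794 = 0.3970 m
Required I = P_cr·L_e²/(π²E) = 1.784×10^5 × 0.3970² / (π² × 1.27×10^10) = 2.243×10^-7 m⁴
I_req = 2.243×10^5 mm⁴
Solid circle: I = πd⁴/64  ⇒  d = (64I/π)^(1/4) = (64×2.243×10^5/π)^(1/4) = 46.2 mm

d ≈ 46.2 mm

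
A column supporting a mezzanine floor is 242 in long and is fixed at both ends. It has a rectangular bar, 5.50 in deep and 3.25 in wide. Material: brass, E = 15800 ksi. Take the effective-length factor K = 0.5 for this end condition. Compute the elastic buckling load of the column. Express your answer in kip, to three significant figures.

Buckling occurs about the weak axis: I_min = h·b³/12 with b = 3.25 in (the shorter side).
I_min = 5.50×3.25³/12 = 15.73 in⁴
Effective length L_e = K·L = 0.5 × 242 = 121.0 in
P_cr = π²EI / L_e² = π² × 15800×10³ × 15.73 / 121.0² = 1.676×10^5 lb

P_cr ≈ 168 kip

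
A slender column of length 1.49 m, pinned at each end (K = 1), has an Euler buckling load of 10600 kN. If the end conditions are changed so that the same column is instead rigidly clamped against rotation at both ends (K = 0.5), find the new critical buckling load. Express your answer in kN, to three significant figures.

P_cr ≈ 42400 kN

P_cr ∝ 1/K², so P_cr,new = P_cr,old × (K_old/K_new)² = 10600 × (1/0.5)²
= 10600 × 4.000 = 42400 kN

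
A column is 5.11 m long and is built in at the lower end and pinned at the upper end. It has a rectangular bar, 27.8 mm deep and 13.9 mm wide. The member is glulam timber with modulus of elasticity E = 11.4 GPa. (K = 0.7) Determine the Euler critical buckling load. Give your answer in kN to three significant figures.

P_cr ≈ 0.0547 kN

Buckling occurs about the weak axis: I_min = h·b³/12 with b = 13.9 mm (the shorter side).
I_min = 27.8×13.9³/12 = 6.222×10^3 mm⁴
I = 6.222×10^3 mm⁴ = 6.222×10^-9 m⁴
Effective length L_e = K·L = 0.7 × 5.11 = 3.577 m
P_cr = π²EI / L_e² = π² × 11.4×10⁹ × 6.222×10^-9 / 3.577² = 54.71 N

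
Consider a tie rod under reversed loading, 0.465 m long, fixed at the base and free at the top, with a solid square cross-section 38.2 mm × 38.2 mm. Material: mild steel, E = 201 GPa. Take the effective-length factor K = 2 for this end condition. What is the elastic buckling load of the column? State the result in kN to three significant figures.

I = a⁴/12 = 38.2⁴/12 = 1.774×10^5 mm⁴
I = 1.774×10^5 mm⁴ = 1.774×10^-7 m⁴
Effective length L_e = K·L = 2 × 0.465 = 0.9300 m
P_cr = π²EI / L_e² = π² × 201×10⁹ × 1.774×10^-7 / 0.9300² = 4.070×10^5 N

P_cr ≈ 407 kN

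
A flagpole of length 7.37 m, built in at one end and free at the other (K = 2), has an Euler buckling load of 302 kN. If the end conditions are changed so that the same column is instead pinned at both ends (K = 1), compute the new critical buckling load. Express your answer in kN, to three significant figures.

P_cr ∝ 1/K², so P_cr,new = P_cr,old × (K_old/K_new)² = 302 × (2/1)²
= 302 × 4.000 = 1210 kN

P_cr ≈ 1210 kN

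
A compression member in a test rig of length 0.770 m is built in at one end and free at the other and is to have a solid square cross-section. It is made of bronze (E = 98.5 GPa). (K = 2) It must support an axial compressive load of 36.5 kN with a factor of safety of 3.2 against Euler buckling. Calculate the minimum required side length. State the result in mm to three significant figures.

Required P_cr = n·P = 3.2 × 36.5 = 116.8 kN
L_e = K·L = 2 × 0.770 = 1.540 m
Required I = P_cr·L_e²/(π²E) = 1.168×10^5 × 1.540² / (π² × 9.85×10^10) = 2.849×10^-7 m⁴
I_req = 2.849×10^5 mm⁴
Solid square: I = a⁴/12  ⇒  a = (12I)^(1/4) = (12×2.849×10^5)^(1/4) = 43.0 mm

a ≈ 43.0 mm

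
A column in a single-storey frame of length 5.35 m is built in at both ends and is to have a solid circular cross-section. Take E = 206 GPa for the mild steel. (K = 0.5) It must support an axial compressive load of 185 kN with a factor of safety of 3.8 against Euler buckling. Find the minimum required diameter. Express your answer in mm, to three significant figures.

d ≈ 84.3 mm

Required P_cr = n·P = 3.8 × 185 = 703.0 kN
L_e = K·L = 0.5 × 5.35 = 2.675 m
Required I = P_cr·L_e²/(π²E) = 7.030×10^5 × 2.675² / (π² × 2.06×10^11) = 2.474×10^-6 m⁴
I_req = 2.474×10^6 mm⁴
Solid circle: I = πd⁴/64  ⇒  d = (64I/π)^(1/4) = (64×2.474×10^6/π)^(1/4) = 84.3 mm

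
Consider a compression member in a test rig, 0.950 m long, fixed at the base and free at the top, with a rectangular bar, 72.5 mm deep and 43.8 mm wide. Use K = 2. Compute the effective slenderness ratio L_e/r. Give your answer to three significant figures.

λ ≈ 150

Buckling occurs about the weak axis: I_min = h·b³/12 with b = 43.8 mm (the shorter side).
I_min = 72.5×43.8³/12 = 5.077×10^5 mm⁴
A = 3.175×10^3 mm²;  r_min = √(I/A) = √(5.077×10^5/3.175×10^3) = 12.64 mm
L_e = K·L = 2 × 0.950 m = 1.900 m = 1900.0 mm
λ = L_e / r_min = 1900.0 / 12.64 = 150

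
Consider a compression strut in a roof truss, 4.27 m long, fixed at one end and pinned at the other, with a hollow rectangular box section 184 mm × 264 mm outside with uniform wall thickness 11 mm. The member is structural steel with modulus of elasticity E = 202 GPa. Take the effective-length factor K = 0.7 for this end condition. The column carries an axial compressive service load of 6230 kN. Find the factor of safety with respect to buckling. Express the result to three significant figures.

Inner dimensions: h_i = 264 − 2×11 = 242.0 mm, b_i = 184 − 2×11 = 162.0 mm
Weak-axis I_min = (h_o·b_o³ − h_i·b_i³)/12 with b_o = 184, b_i = 162.0 mm (shorter outer/inner sides).
I_min = (264×184³ − 242.0×162.0³)/12 = 5.131×10^7 mm⁴
I = 5.131×10^7 mm⁴ = 5.131×10^-5 m⁴
Effective length L_e = K·L = 0.7 × 4.27 = 2.989 m
P_cr = π²EI / L_e² = π² × 202×10⁹ × 5.131×10^-5 / 2.989² = 1.145×10^7 N
Factor of safety n = P_cr / P = 11450 / 6230 = 1.84

n ≈ 1.84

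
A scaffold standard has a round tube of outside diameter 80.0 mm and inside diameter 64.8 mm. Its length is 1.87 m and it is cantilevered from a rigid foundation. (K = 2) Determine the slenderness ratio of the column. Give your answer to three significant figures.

d_o = 80.0 mm, d_i = 64.8 mm
I = π(d_o⁴ − d_i⁴)/64 = π(80.0⁴ − 64.80⁴)/64 = 1.145×10^6 mm⁴
A = 1.729×10^3 mm²;  r_min = √(I/A) = √(1.145×10^6/1.729×10^3) = 25.74 mm
L_e = K·L = 2 × 1.87 m = 3.740 m = 3740.0 mm
λ = L_e / r_min = 3740.0 / 25.74 = 145

λ ≈ 145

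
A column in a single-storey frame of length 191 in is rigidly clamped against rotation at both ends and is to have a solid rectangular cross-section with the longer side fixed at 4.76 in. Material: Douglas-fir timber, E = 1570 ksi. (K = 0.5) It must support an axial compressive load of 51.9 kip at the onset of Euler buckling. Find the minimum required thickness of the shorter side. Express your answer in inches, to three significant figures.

L_e = K·L = 0.5 × 191 = 95.50 in
Required I = P_cr·L_e²/(π²E) = 5.190×10^4 × 95.50² / (π² × 1.57×10^6) = 30.55 in⁴
Rectangle, weak axis: I_min = h·b³/12 with h = 4.76 in fixed  ⇒  b = (12I/h)^(1/3) = 4.25 in

b ≈ 4.25 in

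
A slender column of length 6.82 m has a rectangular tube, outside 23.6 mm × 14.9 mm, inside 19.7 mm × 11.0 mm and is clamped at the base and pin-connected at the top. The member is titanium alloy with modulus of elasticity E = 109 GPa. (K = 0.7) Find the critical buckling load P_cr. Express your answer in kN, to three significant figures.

P_cr ≈ 0.204 kN

Weak-axis I_min = (h_o·b_o³ − h_i·b_i³)/12 with b_o = 14.9, b_i = 11.00 mm (shorter outer/inner sides).
I_min = (23.6×14.9³ − 19.70×11.00³)/12 = 4.321×10^3 mm⁴
I = 4.321×10^3 mm⁴ = 4.321×10^-9 m⁴
Effective length L_e = K·L = 0.7 × 6.82 = 4.774 m
P_cr = π²EI / L_e² = π² × 109×10⁹ × 4.321×10^-9 / 4.774² = 203.9 N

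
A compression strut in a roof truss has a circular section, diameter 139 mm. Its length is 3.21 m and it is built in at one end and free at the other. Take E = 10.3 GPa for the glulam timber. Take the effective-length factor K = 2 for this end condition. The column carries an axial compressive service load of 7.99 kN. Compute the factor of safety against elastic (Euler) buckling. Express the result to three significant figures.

n ≈ 5.66

I = πd⁴/64 = π×139⁴/64 = 1.832×10^7 mm⁴
I = 1.832×10^7 mm⁴ = 1.832×10^-5 m⁴
Effective length L_e = K·L = 2 × 3.21 = 6.420 m
P_cr = π²EI / L_e² = π² × 10.3×10⁹ × 1.832×10^-5 / 6.420² = 4.520×10^4 N
Factor of safety n = P_cr / P = 45.196 / 7.99 = 5.66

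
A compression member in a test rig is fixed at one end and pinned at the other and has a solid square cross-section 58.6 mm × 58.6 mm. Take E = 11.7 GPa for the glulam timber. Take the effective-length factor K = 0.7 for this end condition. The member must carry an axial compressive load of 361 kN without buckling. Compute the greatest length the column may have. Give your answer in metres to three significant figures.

L_max ≈ 0.801 m

I = a⁴/12 = 58.6⁴/12 = 9.827×10^5 mm⁴
I = 9.827×10^-7 m⁴
At the buckling limit P_cr = P = 3.610×10^5 N
From P_cr = π²EI/(K·L)²:  L = (1/K)·√(π²EI/P_cr) = (1/0.7)·√(π²×1.17×10^10×9.827×10^-7/3.610×10^5)
L = 0.801 m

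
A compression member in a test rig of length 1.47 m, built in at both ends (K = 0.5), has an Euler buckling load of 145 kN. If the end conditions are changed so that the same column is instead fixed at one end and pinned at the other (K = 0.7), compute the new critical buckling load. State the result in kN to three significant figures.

P_cr ≈ 74.0 kN

P_cr ∝ 1/K², so P_cr,new = P_cr,old × (K_old/K_new)² = 145 × (0.5/0.7)²
= 145 × 0.5102 = 74.0 kN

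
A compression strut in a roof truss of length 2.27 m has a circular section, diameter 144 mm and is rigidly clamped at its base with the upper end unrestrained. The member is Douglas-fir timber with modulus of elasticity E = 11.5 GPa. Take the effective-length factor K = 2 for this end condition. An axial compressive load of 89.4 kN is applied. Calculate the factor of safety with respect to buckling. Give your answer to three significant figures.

n ≈ 1.30

I = πd⁴/64 = π×144⁴/64 = 2.111×10^7 mm⁴
I = 2.111×10^7 mm⁴ = 2.111×10^-5 m⁴
Effective length L_e = K·L = 2 × 2.27 = 4.540 m
P_cr = π²EI / L_e² = π² × 11.5×10⁹ × 2.111×10^-5 / 4.540² = 1.162×10^5 N
Factor of safety n = P_cr / P = 116.23 / 89.4 = 1.30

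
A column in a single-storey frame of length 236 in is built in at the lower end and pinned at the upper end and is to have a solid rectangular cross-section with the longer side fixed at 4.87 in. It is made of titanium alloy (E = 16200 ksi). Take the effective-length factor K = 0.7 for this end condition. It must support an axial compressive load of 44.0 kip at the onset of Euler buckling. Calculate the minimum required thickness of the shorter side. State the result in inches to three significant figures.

b ≈ 2.65 in

L_e = K·L = 0.7 × 236 = 165.2 in
Required I = P_cr·L_e²/(π²E) = 4.400×10^4 × 165.2² / (π² × 1.62×10^7) = 7.510 in⁴
Rectangle, weak axis: I_min = h·b³/12 with h = 4.87 in fixed  ⇒  b = (12I/h)^(1/3) = 2.65 in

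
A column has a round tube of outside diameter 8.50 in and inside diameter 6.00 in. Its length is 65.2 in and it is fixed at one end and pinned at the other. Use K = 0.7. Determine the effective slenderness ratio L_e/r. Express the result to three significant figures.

d_o = 8.50 in, d_i = 6.00 in
I = π(d_o⁴ − d_i⁴)/64 = π(8.50⁴ − 6.000⁴)/64 = 192.6 in⁴
A = 28.47 in²;  r_min = √(I/A) = √(192.6/28.47) = 2.601 in
L_e = K·L = 0.7 × 65.2 = 45.64 in
λ = L_e / r_min = 45.640 / 2.601 = 17.5

λ ≈ 17.5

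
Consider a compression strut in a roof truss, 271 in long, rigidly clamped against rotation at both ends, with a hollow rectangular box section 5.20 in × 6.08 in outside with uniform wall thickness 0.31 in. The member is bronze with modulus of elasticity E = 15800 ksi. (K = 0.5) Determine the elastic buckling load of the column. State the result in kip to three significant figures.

P_cr ≈ 234 kip

Inner dimensions: h_i = 6.08 − 2×0.31 = 5.460 in, b_i = 5.20 − 2×0.31 = 4.580 in
Weak-axis I_min = (h_o·b_o³ − h_i·b_i³)/12 with b_o = 5.20, b_i = 4.580 in (shorter outer/inner sides).
I_min = (6.08×5.20³ − 5.460×4.580³)/12 = 27.53 in⁴
Effective length L_e = K·L = 0.5 × 271 = 135.5 in
P_cr = π²EI / L_e² = π² × 15800×10³ × 27.53 / 135.5² = 2.338×10^5 lb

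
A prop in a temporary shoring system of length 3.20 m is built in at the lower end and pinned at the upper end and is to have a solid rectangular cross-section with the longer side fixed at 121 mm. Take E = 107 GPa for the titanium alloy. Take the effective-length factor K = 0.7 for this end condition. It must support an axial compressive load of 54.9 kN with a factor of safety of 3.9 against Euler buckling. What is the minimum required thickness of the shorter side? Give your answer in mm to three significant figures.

Required P_cr = n·P = 3.9 × 54.9 = 214.1 kN
L_e = K·L = 0.7 × 3.20 = 2.240 m
Required I = P_cr·L_e²/(π²E) = 2.141×10^5 × 2.240² / (π² × 1.07×10^11) = 1.017×10^-6 m⁴
I_req = 1.017×10^6 mm⁴
Rectangle, weak axis: I_min = h·b³/12 with h = 121 mm fixed  ⇒  b = (12I/h)^(1/3) = 46.6 mm

b ≈ 46.6 mm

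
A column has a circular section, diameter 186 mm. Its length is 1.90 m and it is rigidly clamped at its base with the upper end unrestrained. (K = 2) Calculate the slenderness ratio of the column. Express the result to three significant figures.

For a solid circle r = d/4 = 186/4 = 46.50 mm
L_e = K·L = 2 × 1.90 m = 3.800 m = 3800.0 mm
λ = L_e / r_min = 3800.0 / 46.50 = 81.7

λ ≈ 81.7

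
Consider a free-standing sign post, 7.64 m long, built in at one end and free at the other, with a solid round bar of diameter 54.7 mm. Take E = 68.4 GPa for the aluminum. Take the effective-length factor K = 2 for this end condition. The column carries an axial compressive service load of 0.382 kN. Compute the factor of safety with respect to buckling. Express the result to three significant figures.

I = πd⁴/64 = π×54.7⁴/64 = 4.395×10^5 mm⁴
I = 4.395×10^5 mm⁴ = 4.395×10^-7 m⁴
Effective length L_e = K·L = 2 × 7.64 = 15.28 m
P_cr = π²EI / L_e² = π² × 68.4×10⁹ × 4.395×10^-7 / 15.28² = 1.271×10^3 N
Factor of safety n = P_cr / P = 1.2707 / 0.382 = 3.33

n ≈ 3.33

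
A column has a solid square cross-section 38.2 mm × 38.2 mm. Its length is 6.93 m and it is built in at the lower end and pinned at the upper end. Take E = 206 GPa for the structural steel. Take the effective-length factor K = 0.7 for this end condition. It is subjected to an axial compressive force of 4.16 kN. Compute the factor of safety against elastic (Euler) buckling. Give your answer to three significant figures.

I = a⁴/12 = 38.2⁴/12 = 1.774×10^5 mm⁴
I = 1.774×10^5 mm⁴ = 1.774×10^-7 m⁴
Effective length L_e = K·L = 0.7 × 6.93 = 4.851 m
P_cr = π²EI / L_e² = π² × 206×10⁹ × 1.774×10^-7 / 4.851² = 1.533×10^4 N
Factor of safety n = P_cr / P = 15.331 / 4.16 = 3.69

n ≈ 3.69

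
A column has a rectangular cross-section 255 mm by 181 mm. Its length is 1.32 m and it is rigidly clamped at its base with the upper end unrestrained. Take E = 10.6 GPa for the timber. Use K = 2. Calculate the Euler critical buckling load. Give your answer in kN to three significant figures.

Buckling occurs about the weak axis: I_min = h·b³/12 with b = 181 mm (the shorter side).
I_min = 255×181³/12 = 1.260×10^8 mm⁴
I = 1.260×10^8 mm⁴ = 1.260×10^-4 m⁴
Effective length L_e = K·L = 2 × 1.32 = 2.640 m
P_cr = π²EI / L_e² = π² × 10.6×10⁹ × 1.260×10^-4 / 2.640² = 1.891×10^6 N

P_cr ≈ 1890 kN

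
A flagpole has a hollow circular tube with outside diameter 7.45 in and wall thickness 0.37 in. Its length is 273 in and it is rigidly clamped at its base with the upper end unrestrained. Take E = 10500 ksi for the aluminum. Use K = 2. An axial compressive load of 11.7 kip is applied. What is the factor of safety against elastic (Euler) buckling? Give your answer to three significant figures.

Inner diameter d_i = 7.45 − 2×0.37 = 6.710 in
I = π(d_o⁴ − d_i⁴)/64 = π(7.45⁴ − 6.710⁴)/64 = 51.71 in⁴
Effective length L_e = K·L = 2 × 273 = 546.0 in
P_cr = π²EI / L_e² = π² × 10500×10³ × 51.71 / 546.0² = 1.797×10^4 lb
Factor of safety n = P_cr / P = 17.974 / 11.7 = 1.54

n ≈ 1.54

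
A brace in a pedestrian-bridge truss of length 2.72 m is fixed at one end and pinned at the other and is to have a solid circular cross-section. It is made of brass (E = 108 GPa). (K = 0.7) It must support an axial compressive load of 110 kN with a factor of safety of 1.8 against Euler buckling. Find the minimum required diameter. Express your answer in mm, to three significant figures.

Required P_cr = n·P = 1.8 × 110 = 198.0 kN
L_e = K·L = 0.7 × 2.72 = 1.904 m
Required I = P_cr·L_e²/(π²E) = 1.980×10^5 × 1.904² / (π² × 1.08×10^11) = 6.734×10^-7 m⁴
I_req = 6.734×10^5 mm⁴
Solid circle: I = πd⁴/64  ⇒  d = (64I/π)^(1/4) = (64×6.734×10^5/π)^(1/4) = 60.9 mm

d ≈ 60.9 mm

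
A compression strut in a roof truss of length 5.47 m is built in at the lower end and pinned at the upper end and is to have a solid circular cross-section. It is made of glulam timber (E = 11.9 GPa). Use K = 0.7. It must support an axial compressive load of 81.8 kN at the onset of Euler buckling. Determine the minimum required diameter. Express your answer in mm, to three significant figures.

L_e = K·L = 0.7 × 5.47 = 3.829 m
Required I = P_cr·L_e²/(π²E) = 8.180×10^4 × 3.829² / (π² × 1.19×10^10) = 1.021×10^-5 m⁴
I_req = 1.021×10^7 mm⁴
Solid circle: I = πd⁴/64  ⇒  d = (64I/π)^(1/4) = (64×1.021×10^7/π)^(1/4) = 120 mm

d ≈ 120 mm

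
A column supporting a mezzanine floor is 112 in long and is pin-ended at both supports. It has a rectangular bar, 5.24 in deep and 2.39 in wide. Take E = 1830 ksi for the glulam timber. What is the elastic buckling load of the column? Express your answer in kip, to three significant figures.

Buckling occurs about the weak axis: I_min = h·b³/12 with b = 2.39 in (the shorter side).
I_min = 5.24×2.39³/12 = 5.961 in⁴
Effective length L_e = K·L = 1 × 112 = 112.0 in
P_cr = π²EI / L_e² = π² × 1830×10³ × 5.961 / 112.0² = 8.583×10^3 lb

P_cr ≈ 8.58 kip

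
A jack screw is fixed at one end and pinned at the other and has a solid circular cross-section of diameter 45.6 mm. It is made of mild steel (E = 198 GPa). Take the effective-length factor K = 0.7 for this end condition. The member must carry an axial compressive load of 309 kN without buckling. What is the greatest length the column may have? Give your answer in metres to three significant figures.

L_max ≈ 1.66 m

I = πd⁴/64 = π×45.6⁴/64 = 2.122×10^5 mm⁴
I = 2.122×10^-7 m⁴
At the buckling limit P_cr = P = 3.090×10^5 N
From P_cr = π²EI/(K·L)²:  L = (1/K)·√(π²EI/P_cr) = (1/0.7)·√(π²×1.98×10^11×2.122×10^-7/3.090×10^5)
L = 1.66 m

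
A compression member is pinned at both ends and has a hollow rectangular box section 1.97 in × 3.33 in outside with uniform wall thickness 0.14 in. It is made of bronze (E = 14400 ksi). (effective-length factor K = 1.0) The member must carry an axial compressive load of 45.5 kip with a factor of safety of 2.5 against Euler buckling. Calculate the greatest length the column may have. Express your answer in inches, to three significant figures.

Inner dimensions: h_i = 3.33 − 2×0.14 = 3.050 in, b_i = 1.97 − 2×0.14 = 1.690 in
Weak-axis I_min = (h_o·b_o³ − h_i·b_i³)/12 with b_o = 1.97, b_i = 1.690 in (shorter outer/inner sides).
I_min = (3.33×1.97³ − 3.050×1.690³)/12 = 0.8948 in⁴
Required critical load P_cr = n·P = 2.5 × 45.5 = 113.8 kip = 1.137×10^5 lb
From P_cr = π²EI/(K·L)²:  L = (1/K)·√(π²EI/P_cr) = (1/1)·√(π²×1.44×10^7×0.8948/1.137×10^5)
L = 33.4 in

L_max ≈ 33.4 in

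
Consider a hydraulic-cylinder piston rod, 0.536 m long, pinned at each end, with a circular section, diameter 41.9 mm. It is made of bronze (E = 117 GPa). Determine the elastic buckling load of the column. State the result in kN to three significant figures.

P_cr ≈ 608 kN

I = πd⁴/64 = π×41.9⁴/64 = 1.513×10^5 mm⁴
I = 1.513×10^5 mm⁴ = 1.513×10^-7 m⁴
Effective length L_e = K·L = 1 × 0.536 = 0.5360 m
P_cr = π²EI / L_e² = π² × 117×10⁹ × 1.513×10^-7 / 0.5360² = 6.081×10^5 N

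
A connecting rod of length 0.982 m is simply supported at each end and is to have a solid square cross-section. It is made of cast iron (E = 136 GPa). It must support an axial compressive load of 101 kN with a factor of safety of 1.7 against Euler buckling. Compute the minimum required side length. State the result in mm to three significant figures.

a ≈ 34.9 mm

Required P_cr = n·P = 1.7 × 101 = 171.7 kN
L_e = K·L = 1 × 0.982 = 0.9820 m
Required I = P_cr·L_e²/(π²E) = 1.717×10^5 × 0.9820² / (π² × 1.36×10^11) = 1.234×10^-7 m⁴
I_req = 1.234×10^5 mm⁴
Solid square: I = a⁴/12  ⇒  a = (12I)^(1/4) = (12×1.234×10^5)^(1/4) = 34.9 mm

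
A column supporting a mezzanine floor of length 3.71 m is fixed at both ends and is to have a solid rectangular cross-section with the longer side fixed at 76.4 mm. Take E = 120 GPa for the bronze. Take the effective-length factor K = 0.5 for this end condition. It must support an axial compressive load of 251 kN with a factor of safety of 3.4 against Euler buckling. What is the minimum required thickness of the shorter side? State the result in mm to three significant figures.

b ≈ 73.0 mm

Required P_cr = n·P = 3.4 × 251 = 853.4 kN
L_e = K·L = 0.5 × 3.71 = 1.855 m
Required I = P_cr·L_e²/(π²E) = 8.534×10^5 × 1.855² / (π² × 1.20×10^11) = 2.479×10^-6 m⁴
I_req = 2.479×10^6 mm⁴
Rectangle, weak axis: I_min = h·b³/12 with h = 76.4 mm fixed  ⇒  b = (12I/h)^(1/3) = 73.0 mm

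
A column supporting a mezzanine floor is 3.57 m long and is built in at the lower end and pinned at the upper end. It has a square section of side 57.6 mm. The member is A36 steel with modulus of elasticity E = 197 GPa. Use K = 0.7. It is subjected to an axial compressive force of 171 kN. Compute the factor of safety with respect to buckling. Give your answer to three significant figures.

n ≈ 1.67

I = a⁴/12 = 57.6⁴/12 = 9.173×10^5 mm⁴
I = 9.173×10^5 mm⁴ = 9.173×10^-7 m⁴
Effective length L_e = K·L = 0.7 × 3.57 = 2.499 m
P_cr = π²EI / L_e² = π² × 197×10⁹ × 9.173×10^-7 / 2.499² = 2.856×10^5 N
Factor of safety n = P_cr / P = 285.59 / 171 = 1.67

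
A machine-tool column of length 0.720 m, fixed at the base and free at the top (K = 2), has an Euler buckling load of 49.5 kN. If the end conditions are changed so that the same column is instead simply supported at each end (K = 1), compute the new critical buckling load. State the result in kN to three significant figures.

P_cr ≈ 198 kN

P_cr ∝ 1/K², so P_cr,new = P_cr,old × (K_old/K_new)² = 49.5 × (2/1)²
= 49.5 × 4.000 = 198 kN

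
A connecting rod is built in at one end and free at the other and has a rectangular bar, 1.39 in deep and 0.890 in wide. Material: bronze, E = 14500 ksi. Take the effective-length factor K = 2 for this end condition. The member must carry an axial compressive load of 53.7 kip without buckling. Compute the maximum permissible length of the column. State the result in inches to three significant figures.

Buckling occurs about the weak axis: I_min = h·b³/12 with b = 0.890 in (the shorter side).
I_min = 1.39×0.890³/12 = 8.166×10^-2 in⁴
At the buckling limit P_cr = P = 5.370×10^4 lb
From P_cr = π²EI/(K·L)²:  L = (1/K)·√(π²EI/P_cr) = (1/2)·√(π²×1.45×10^7×8.166×10^-2/5.370×10^4)
L = 7.38 in

L_max ≈ 7.38 in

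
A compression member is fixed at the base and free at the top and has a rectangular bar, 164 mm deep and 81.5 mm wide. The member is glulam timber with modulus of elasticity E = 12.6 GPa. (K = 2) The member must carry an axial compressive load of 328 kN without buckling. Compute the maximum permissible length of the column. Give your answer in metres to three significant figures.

Buckling occurs about the weak axis: I_min = h·b³/12 with b = 81.5 mm (the shorter side).
I_min = 164×81.5³/12 = 7.398×10^6 mm⁴
I = 7.398×10^-6 m⁴
At the buckling limit P_cr = P = 3.280×10^5 N
From P_cr = π²EI/(K·L)²:  L = (1/K)·√(π²EI/P_cr) = (1/2)·√(π²×1.26×10^10×7.398×10^-6/3.280×10^5)
L = 0.837 m

L_max ≈ 0.837 m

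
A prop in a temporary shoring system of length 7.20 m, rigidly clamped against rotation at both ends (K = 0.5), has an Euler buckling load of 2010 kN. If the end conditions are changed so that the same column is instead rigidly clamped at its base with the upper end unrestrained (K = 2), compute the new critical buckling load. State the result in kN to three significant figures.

P_cr ≈ 126 kN

P_cr ∝ 1/K², so P_cr,new = P_cr,old × (K_old/K_new)² = 2010 × (0.5/2)²
= 2010 × 0.06250 = 126 kN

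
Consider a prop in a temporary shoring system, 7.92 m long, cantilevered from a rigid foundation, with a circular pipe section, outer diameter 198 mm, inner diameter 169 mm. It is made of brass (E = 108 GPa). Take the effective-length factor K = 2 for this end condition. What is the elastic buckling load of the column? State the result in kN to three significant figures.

d_o = 198 mm, d_i = 169 mm
I = π(d_o⁴ − d_i⁴)/64 = π(198⁴ − 169.0⁴)/64 = 3.540×10^7 mm⁴
I = 3.540×10^7 mm⁴ = 3.540×10^-5 m⁴
Effective length L_e = K·L = 2 × 7.92 = 15.84 m
P_cr = π²EI / L_e² = π² × 108×10⁹ × 3.540×10^-5 / 15.84² = 1.504×10^5 N

P_cr ≈ 150 kN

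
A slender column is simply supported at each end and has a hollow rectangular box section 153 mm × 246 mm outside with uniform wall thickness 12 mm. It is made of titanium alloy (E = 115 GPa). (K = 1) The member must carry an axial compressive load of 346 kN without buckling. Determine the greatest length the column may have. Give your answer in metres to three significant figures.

L_max ≈ 10.5 m

Inner dimensions: h_i = 246 − 2×12 = 222.0 mm, b_i = 153 − 2×12 = 129.0 mm
Weak-axis I_min = (h_o·b_o³ − h_i·b_i³)/12 with b_o = 153, b_i = 129.0 mm (shorter outer/inner sides).
I_min = (246×153³ − 222.0×129.0³)/12 = 3.371×10^7 mm⁴
I = 3.371×10^-5 m⁴
At the buckling limit P_cr = P = 3.460×10^5 N
From P_cr = π²EI/(K·L)²:  L = (1/K)·√(π²EI/P_cr) = (1/1)·√(π²×1.15×10^11×3.371×10^-5/3.460×10^5)
L = 10.5 m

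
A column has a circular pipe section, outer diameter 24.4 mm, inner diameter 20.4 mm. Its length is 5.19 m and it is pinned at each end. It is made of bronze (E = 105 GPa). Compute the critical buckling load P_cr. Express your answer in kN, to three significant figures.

d_o = 24.4 mm, d_i = 20.4 mm
I = π(d_o⁴ − d_i⁴)/64 = π(24.4⁴ − 20.40⁴)/64 = 8.898×10^3 mm⁴
I = 8.898×10^3 mm⁴ = 8.898×10^-9 m⁴
Effective length L_e = K·L = 1 × 5.19 = 5.190 m
P_cr = π²EI / L_e² = π² × 105×10⁹ × 8.898×10^-9 / 5.190² = 342.3 N

P_cr ≈ 0.342 kN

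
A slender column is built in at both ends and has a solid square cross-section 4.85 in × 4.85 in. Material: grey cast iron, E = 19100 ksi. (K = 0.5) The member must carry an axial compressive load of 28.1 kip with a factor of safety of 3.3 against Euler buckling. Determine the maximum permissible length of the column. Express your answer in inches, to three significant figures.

L_max ≈ 612 in

I = a⁴/12 = 4.85⁴/12 = 46.11 in⁴
Required critical load P_cr = n·P = 3.3 × 28.1 = 92.73 kip = 9.273×10^4 lb
From P_cr = π²EI/(K·L)²:  L = (1/K)·√(π²EI/P_cr) = (1/0.5)·√(π²×1.91×10^7×46.11/9.273×10^4)
L = 612 in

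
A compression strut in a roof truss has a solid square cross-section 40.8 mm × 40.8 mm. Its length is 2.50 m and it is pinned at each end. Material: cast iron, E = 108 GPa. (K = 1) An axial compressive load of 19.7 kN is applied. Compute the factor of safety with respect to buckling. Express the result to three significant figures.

n ≈ 2.00

I = a⁴/12 = 40.8⁴/12 = 2.309×10^5 mm⁴
I = 2.309×10^5 mm⁴ = 2.309×10^-7 m⁴
Effective length L_e = K·L = 1 × 2.50 = 2.500 m
P_cr = π²EI / L_e² = π² × 108×10⁹ × 2.309×10^-7 / 2.500² = 3.938×10^4 N
Factor of safety n = P_cr / P = 39.382 / 19.7 = 2.00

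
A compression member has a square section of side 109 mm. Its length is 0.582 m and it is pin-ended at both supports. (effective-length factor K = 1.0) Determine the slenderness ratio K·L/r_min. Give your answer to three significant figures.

λ ≈ 18.5

I = a⁴/12 = 109⁴/12 = 1.176×10^7 mm⁴
A = 1.188×10^4 mm²;  r_min = √(I/A) = √(1.176×10^7/1.188×10^4) = 31.47 mm
L_e = K·L = 1 × 0.582 m = 0.5820 m = 582.00 mm
λ = L_e / r_min = 582.00 / 31.47 = 18.5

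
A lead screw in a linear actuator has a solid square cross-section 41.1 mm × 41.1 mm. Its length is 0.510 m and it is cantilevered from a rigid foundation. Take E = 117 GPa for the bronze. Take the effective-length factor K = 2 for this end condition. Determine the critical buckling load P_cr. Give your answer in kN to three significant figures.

I = a⁴/12 = 41.1⁴/12 = 2.378×10^5 mm⁴
I = 2.378×10^5 mm⁴ = 2.378×10^-7 m⁴
Effective length L_e = K·L = 2 × 0.510 = 1.020 m
P_cr = π²EI / L_e² = π² × 117×10⁹ × 2.378×10^-7 / 1.020² = 2.639×10^5 N

P_cr ≈ 264 kN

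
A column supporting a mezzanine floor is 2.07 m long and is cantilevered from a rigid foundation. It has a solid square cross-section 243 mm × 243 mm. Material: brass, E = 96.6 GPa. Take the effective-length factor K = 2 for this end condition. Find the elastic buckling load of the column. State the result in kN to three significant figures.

P_cr ≈ 16200 kN

I = a⁴/12 = 243⁴/12 = 2.906×10^8 mm⁴
I = 2.906×10^8 mm⁴ = 2.906×10^-4 m⁴
Effective length L_e = K·L = 2 × 2.07 = 4.140 m
P_cr = π²EI / L_e² = π² × 96.6×10⁹ × 2.906×10^-4 / 4.140² = 1.616×10^7 N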